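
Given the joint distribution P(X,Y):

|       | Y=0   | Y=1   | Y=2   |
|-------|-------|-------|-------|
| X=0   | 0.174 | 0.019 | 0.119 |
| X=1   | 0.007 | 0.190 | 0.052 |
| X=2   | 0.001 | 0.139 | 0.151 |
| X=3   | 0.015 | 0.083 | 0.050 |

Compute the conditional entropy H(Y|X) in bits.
1.1128 bits

H(Y|X) = H(X,Y) - H(X)

H(X,Y) = -Σ_{x,y} P(x,y) log₂ P(x,y). Per-cell terms -P(x,y)·log₂P(x,y):
  X=0: 0.43897, 0.10864, 0.36545
  X=1: 0.05011, 0.45523, 0.22180
  X=2: 0.00997, 0.39571, 0.41183
  X=3: 0.09088, 0.29803, 0.21610
Sum of the 12 terms: H(X,Y) = 3.0627 bits

Marginal of X (row sums):
  P(X=0) = 0.174 + 0.019 + 0.119 = 0.312
  P(X=1) = 0.007 + 0.190 + 0.052 = 0.249
  P(X=2) = 0.001 + 0.139 + 0.151 = 0.291
  P(X=3) = 0.015 + 0.083 + 0.050 = 0.148
H(X) = -[0.312·log₂(0.312) + 0.249·log₂(0.249) + 0.291·log₂(0.291) + 0.148·log₂(0.148)]
  = 0.52428 + 0.49944 + 0.51824 + 0.40794 = 1.9499 bits

H(Y|X) = H(X,Y) - H(X) = 3.0627 - 1.9499 = 1.1128 bits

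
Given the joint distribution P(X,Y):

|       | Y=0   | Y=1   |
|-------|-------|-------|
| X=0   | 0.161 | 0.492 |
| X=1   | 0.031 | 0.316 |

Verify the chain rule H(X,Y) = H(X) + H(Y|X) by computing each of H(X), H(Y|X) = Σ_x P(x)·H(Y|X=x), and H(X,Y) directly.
H(X) = 0.9314 bits, H(Y|X) = 0.6769 bits, H(X,Y) = 1.6082 bits

Marginal of X (row sums):
  P(X=0) = 0.161 + 0.492 = 0.653
  P(X=1) = 0.031 + 0.316 = 0.347
H(X) = -[0.653·log₂(0.653) + 0.347·log₂(0.347)]
  = 0.4015 + 0.5299 = 0.9314 bits

H(Y|X) = Σ_x P(x)·H(Y|X=x):
  X=0: P(X=0) = 0.653, P(Y|X=0) = (161/653, 492/653) → H(Y|X=0) = 0.8058
  X=1: P(X=1) = 0.347, P(Y|X=1) = (31/347, 316/347) → H(Y|X=1) = 0.4343
H(Y|X) = 0.653·0.8058 + 0.347·0.4343 = 0.6769 bits

H(X,Y) = -Σ_{x,y} P(x,y) log₂ P(x,y). Per-cell terms -P(x,y)·log₂P(x,y):
  X=0: 0.4242, 0.5034
  X=1: 0.1554, 0.5252
Sum of the 4 terms: H(X,Y) = 1.6082 bits

Chain rule check:
  H(X) + H(Y|X) = 0.9314 + 0.6769 = 1.6083 bits
  H(X,Y) = 1.6082 bits
✓ Chain rule verified (Δ = 0.0001 is 4-dp rounding noise: each of the three values was rounded independently).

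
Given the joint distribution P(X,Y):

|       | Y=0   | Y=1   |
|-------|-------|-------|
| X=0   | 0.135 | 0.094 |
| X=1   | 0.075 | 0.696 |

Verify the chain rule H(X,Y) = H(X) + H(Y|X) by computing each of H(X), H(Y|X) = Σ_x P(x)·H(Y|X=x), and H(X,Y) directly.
H(X) = 0.7763 bits, H(Y|X) = 0.5786 bits, H(X,Y) = 1.3548 bits

Marginal of X (row sums):
  P(X=0) = 0.135 + 0.094 = 0.229
  P(X=1) = 0.075 + 0.696 = 0.771
H(X) = -[0.229·log₂(0.229) + 0.771·log₂(0.771)]
  = 0.48699 + 0.28928 = 0.7763 bits

H(Y|X) = Σ_x P(x)·H(Y|X=x):
  X=0: P(X=0) = 0.229, P(Y|X=0) = (135/229, 94/229) → H(Y|X=0) = 0.97675
  X=1: P(X=1) = 0.771, P(Y|X=1) = (25/257, 232/257) → H(Y|X=1) = 0.46030
H(Y|X) = 0.229·0.97675 + 0.771·0.46030 = 0.5786 bits

H(X,Y) = -Σ_{x,y} P(x,y) log₂ P(x,y). Per-cell terms -P(x,y)·log₂P(x,y):
  X=0: 0.39001, 0.32065
  X=1: 0.28027, 0.36390
Sum of the 4 terms: H(X,Y) = 1.3548 bits

Chain rule check:
  H(X) + H(Y|X) = 0.7763 + 0.5786 = 1.3549 bits
  H(X,Y) = 1.3548 bits
✓ Chain rule verified (Δ = 0.0001 is 4-dp rounding noise: each of the three values was rounded independently).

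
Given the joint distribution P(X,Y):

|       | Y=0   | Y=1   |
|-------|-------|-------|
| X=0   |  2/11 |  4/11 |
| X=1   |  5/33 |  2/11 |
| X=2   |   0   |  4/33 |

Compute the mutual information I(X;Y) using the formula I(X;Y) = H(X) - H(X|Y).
0.0861 bits

I(X;Y) = H(X) - H(X|Y)

Marginal of X (row sums):
  P(X=0) = 2/11 + 4/11 = 6/11
  P(X=1) = 5/33 + 2/11 = 1/3
  P(X=2) = 0 + 4/33 = 4/33
H(X) = -[(6/11)·log₂(6/11) + (1/3)·log₂(1/3) + (4/33)·log₂(4/33)]
  = 0.47698 + 0.52832 + 0.36902 = 1.37432 bits

Marginal of Y (column sums):
  P(Y=0) = 2/11 + 5/33 + 0 = 1/3
  P(Y=1) = 4/11 + 2/11 + 4/33 = 2/3
H(X|Y) = Σ_y P(y)·H(X|Y=y):
  Y=0: P(Y=0) = 1/3, P(X|Y=0) = (6/11, 5/11, 0) → H(X|Y=0) = 0.99403
  Y=1: P(Y=1) = 2/3, P(X|Y=1) = (6/11, 3/11, 2/11) → H(X|Y=1) = 1.43537
H(X|Y) = (1/3)·0.99403 + (2/3)·1.43537 = 1.28826 bits

I(X;Y) = H(X) - H(X|Y) = 1.37432 - 1.28826 = 0.0861 bits

Cross-check via I(X;Y) = H(X) + H(Y) - H(X,Y): computing H(Y) from the column sums and H(X,Y) from the 6 cells in the same way gives H(Y) = 0.91830 bits and H(X,Y) = 2.20655 bits, so
I(X;Y) = 1.37432 + 0.91830 - 2.20655 = 0.0861 bits ✓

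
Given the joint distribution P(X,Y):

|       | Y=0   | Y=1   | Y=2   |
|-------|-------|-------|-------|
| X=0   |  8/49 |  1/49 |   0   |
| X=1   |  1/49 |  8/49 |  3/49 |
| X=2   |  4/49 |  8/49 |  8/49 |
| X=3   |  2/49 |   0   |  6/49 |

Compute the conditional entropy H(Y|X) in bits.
1.1372 bits

H(Y|X) = H(X,Y) - H(X)

H(X,Y) = -Σ_{x,y} P(x,y) log₂ P(x,y). Per-cell terms -P(x,y)·log₂P(x,y):
  X=0: 0.42689, 0.11459, 0.00000
  X=1: 0.11459, 0.42689, 0.24672
  X=2: 0.29508, 0.42689, 0.42689
  X=3: 0.18836, 0.00000, 0.37099
  (cells with P = 0 contribute 0)
Sum of the 12 terms: H(X,Y) = 3.0379 bits

Marginal of X (row sums):
  P(X=0) = 8/49 + 1/49 + 0 = 9/49
  P(X=1) = 1/49 + 8/49 + 3/49 = 12/49
  P(X=2) = 4/49 + 8/49 + 8/49 = 20/49
  P(X=3) = 2/49 + 0 + 6/49 = 8/49
H(X) = -[(9/49)·log₂(9/49) + (12/49)·log₂(12/49) + (20/49)·log₂(20/49) + (8/49)·log₂(8/49)]
  = 0.44904 + 0.49708 + 0.52767 + 0.42689 = 1.9007 bits

H(Y|X) = H(X,Y) - H(X) = 3.0379 - 1.9007 = 1.1372 bits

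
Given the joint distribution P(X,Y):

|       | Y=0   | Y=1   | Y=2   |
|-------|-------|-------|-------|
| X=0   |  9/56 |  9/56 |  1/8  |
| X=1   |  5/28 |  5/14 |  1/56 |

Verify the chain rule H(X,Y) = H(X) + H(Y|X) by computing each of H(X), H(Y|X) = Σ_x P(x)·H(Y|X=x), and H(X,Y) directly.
H(X) = 0.9917 bits, H(Y|X) = 1.3091 bits, H(X,Y) = 2.3008 bits

Marginal of X (row sums):
  P(X=0) = 9/56 + 9/56 + 1/8 = 25/56
  P(X=1) = 5/28 + 5/14 + 1/56 = 31/56
H(X) = -[(25/56)·log₂(25/56) + (31/56)·log₂(31/56)]
  = 0.5194 + 0.4723 = 0.9917 bits

H(Y|X) = Σ_x P(x)·H(Y|X=x):
  X=0: P(X=0) = 25/56, P(Y|X=0) = (9/25, 9/25, 7/25) → H(Y|X=0) = 1.5755
  X=1: P(X=1) = 31/56, P(Y|X=1) = (10/31, 20/31, 1/31) → H(Y|X=1) = 1.0943
H(Y|X) = (25/56)·1.5755 + (31/56)·1.0943 = 1.3091 bits

H(X,Y) = -Σ_{x,y} P(x,y) log₂ P(x,y). Per-cell terms -P(x,y)·log₂P(x,y):
  X=0: 0.4239, 0.4239, 0.3750
  X=1: 0.4438, 0.5305, 0.1037
Sum of the 6 terms: H(X,Y) = 2.3008 bits

Chain rule check:
  H(X) + H(Y|X) = 0.9917 + 1.3091 = 2.3008 bits
  H(X,Y) = 2.3008 bits
✓ Chain rule verified.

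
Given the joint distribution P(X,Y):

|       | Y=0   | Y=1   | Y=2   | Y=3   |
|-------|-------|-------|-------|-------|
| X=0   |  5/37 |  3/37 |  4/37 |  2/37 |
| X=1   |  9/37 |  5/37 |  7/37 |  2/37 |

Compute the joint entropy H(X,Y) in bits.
2.8269 bits

H(X,Y) = -Σ_{x,y} P(x,y) log₂ P(x,y). Per-cell terms -P(x,y)·log₂P(x,y):
  X=0: 0.3902, 0.2939, 0.3470, 0.2275
  X=1: 0.4961, 0.3902, 0.4545, 0.2275
Sum of the 8 terms: H(X,Y) = 2.8269 bits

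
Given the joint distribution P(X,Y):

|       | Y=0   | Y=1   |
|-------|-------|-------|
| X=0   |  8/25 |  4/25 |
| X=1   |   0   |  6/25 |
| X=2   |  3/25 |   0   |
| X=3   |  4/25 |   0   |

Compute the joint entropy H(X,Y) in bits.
2.2333 bits

H(X,Y) = -Σ_{x,y} P(x,y) log₂ P(x,y). Per-cell terms -P(x,y)·log₂P(x,y):
  X=0: 0.52603, 0.42302
  X=1: 0.00000, 0.49413
  X=2: 0.36707, 0.00000
  X=3: 0.42302, 0.00000
  (cells with P = 0 contribute 0)
Sum of the 8 terms: H(X,Y) = 2.2333 bits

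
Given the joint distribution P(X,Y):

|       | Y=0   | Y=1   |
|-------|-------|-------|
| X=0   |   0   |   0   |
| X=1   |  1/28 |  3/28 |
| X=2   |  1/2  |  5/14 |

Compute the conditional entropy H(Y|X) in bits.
0.9558 bits

H(Y|X) = H(X,Y) - H(X)

H(X,Y) = -Σ_{x,y} P(x,y) log₂ P(x,y). Per-cell terms -P(x,y)·log₂P(x,y):
  X=0: 0.0000, 0.0000
  X=1: 0.1717, 0.3453
  X=2: 0.5000, 0.5305
  (cells with P = 0 contribute 0)
Sum of the 6 terms: H(X,Y) = 1.5475 bits

Marginal of X (row sums):
  P(X=0) = 0 + 0 = 0
  P(X=1) = 1/28 + 3/28 = 1/7
  P(X=2) = 1/2 + 5/14 = 6/7
H(X) = -[(1/7)·log₂(1/7) + (6/7)·log₂(6/7)]   (outcomes with P = 0 contribute 0)
  = 0.4011 + 0.1906 = 0.5917 bits

H(Y|X) = H(X,Y) - H(X) = 1.5475 - 0.5917 = 0.9558 bits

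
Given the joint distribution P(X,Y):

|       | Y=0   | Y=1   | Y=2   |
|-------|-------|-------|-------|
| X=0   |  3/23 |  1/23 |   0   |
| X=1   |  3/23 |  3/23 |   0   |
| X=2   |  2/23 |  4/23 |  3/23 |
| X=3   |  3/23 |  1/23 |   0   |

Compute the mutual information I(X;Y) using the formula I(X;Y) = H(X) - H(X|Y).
0.2800 bits

I(X;Y) = H(X) - H(X|Y)

Marginal of X (row sums):
  P(X=0) = 3/23 + 1/23 + 0 = 4/23
  P(X=1) = 3/23 + 3/23 + 0 = 6/23
  P(X=2) = 2/23 + 4/23 + 3/23 = 9/23
  P(X=3) = 3/23 + 1/23 + 0 = 4/23
H(X) = -[(4/23)·log₂(4/23) + (6/23)·log₂(6/23) + (9/23)·log₂(9/23) + (4/23)·log₂(4/23)]
  = 0.4389 + 0.5057 + 0.5297 + 0.4389 = 1.9132 bits

Marginal of Y (column sums):
  P(Y=0) = 3/23 + 3/23 + 2/23 + 3/23 = 11/23
  P(Y=1) = 1/23 + 3/23 + 4/23 + 1/23 = 9/23
  P(Y=2) = 0 + 0 + 3/23 + 0 = 3/23
H(X|Y) = Σ_y P(y)·H(X|Y=y):
  Y=0: P(Y=0) = 11/23, P(X|Y=0) = (3/11, 3/11, 2/11, 3/11) → H(X|Y=0) = 1.9808
  Y=1: P(Y=1) = 9/23, P(X|Y=1) = (1/9, 1/3, 4/9, 1/9) → H(X|Y=1) = 1.7527
  Y=2: P(Y=2) = 3/23, P(X|Y=2) = (0, 0, 1, 0) → H(X|Y=2) = 0.0000
H(X|Y) = (11/23)·1.9808 + (9/23)·1.7527 + (3/23)·0.0000 = 1.6332 bits

I(X;Y) = H(X) - H(X|Y) = 1.9132 - 1.6332 = 0.2800 bits

Cross-check via I(X;Y) = H(X) + H(Y) - H(X,Y): computing H(Y) from the column sums and H(X,Y) from the 12 cells in the same way gives H(Y) = 1.4219 bits and H(X,Y) = 3.0551 bits, so
I(X;Y) = 1.9132 + 1.4219 - 3.0551 = 0.2800 bits ✓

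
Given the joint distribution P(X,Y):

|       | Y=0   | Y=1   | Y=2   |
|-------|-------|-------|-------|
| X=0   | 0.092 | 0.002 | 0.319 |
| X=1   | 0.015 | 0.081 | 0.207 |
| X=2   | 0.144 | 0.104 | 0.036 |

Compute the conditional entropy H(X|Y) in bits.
1.2101 bits

H(X|Y) = H(X,Y) - H(Y)

H(X,Y) = -Σ_{x,y} P(x,y) log₂ P(x,y). Per-cell terms -P(x,y)·log₂P(x,y):
  X=0: 0.31668, 0.01793, 0.52583
  X=1: 0.09088, 0.29370, 0.47037
  X=2: 0.40260, 0.33960, 0.17265
Sum of the 9 terms: H(X,Y) = 2.6302 bits

Marginal of Y (column sums):
  P(Y=0) = 0.092 + 0.015 + 0.144 = 0.251
  P(Y=1) = 0.002 + 0.081 + 0.104 = 0.187
  P(Y=2) = 0.319 + 0.207 + 0.036 = 0.562
H(Y) = -[0.251·log₂(0.251) + 0.187·log₂(0.187) + 0.562·log₂(0.562)]
  = 0.50055 + 0.45233 + 0.46722 = 1.4201 bits

H(X|Y) = H(X,Y) - H(Y) = 2.6302 - 1.4201 = 1.2101 bits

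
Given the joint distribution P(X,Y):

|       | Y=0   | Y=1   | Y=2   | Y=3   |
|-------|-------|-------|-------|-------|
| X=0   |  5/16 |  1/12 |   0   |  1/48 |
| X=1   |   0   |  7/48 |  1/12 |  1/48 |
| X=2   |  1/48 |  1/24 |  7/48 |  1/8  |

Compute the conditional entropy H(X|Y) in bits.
0.8905 bits

H(X|Y) = H(X,Y) - H(Y)

H(X,Y) = -Σ_{x,y} P(x,y) log₂ P(x,y). Per-cell terms -P(x,y)·log₂P(x,y):
  X=0: 0.52440, 0.29875, 0.00000, 0.11635
  X=1: 0.00000, 0.40507, 0.29875, 0.11635
  X=2: 0.11635, 0.19104, 0.40507, 0.37500
  (cells with P = 0 contribute 0)
Sum of the 12 terms: H(X,Y) = 2.8471 bits

Marginal of Y (column sums):
  P(Y=0) = 5/16 + 0 + 1/48 = 1/3
  P(Y=1) = 1/12 + 7/48 + 1/24 = 13/48
  P(Y=2) = 0 + 1/12 + 7/48 = 11/48
  P(Y=3) = 1/48 + 1/48 + 1/8 = 1/6
H(Y) = -[(1/3)·log₂(1/3) + (13/48)·log₂(13/48) + (11/48)·log₂(11/48) + (1/6)·log₂(1/6)]
  = 0.52832 + 0.51039 + 0.48710 + 0.43083 = 1.9566 bits

H(X|Y) = H(X,Y) - H(Y) = 2.8471 - 1.9566 = 0.8905 bits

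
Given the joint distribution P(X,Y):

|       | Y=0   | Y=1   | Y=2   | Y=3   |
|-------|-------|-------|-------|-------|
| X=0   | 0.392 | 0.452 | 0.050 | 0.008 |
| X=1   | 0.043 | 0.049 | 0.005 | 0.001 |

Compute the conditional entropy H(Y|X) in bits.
1.3132 bits

H(Y|X) = H(X,Y) - H(X)

H(X,Y) = -Σ_{x,y} P(x,y) log₂ P(x,y). Per-cell terms -P(x,y)·log₂P(x,y):
  X=0: 0.5296, 0.5178, 0.2161, 0.0557
  X=1: 0.1952, 0.2132, 0.0382, 0.0100
Sum of the 8 terms: H(X,Y) = 1.7758 bits

Marginal of X (row sums):
  P(X=0) = 0.392 + 0.452 + 0.050 + 0.008 = 0.902
  P(X=1) = 0.043 + 0.049 + 0.005 + 0.001 = 0.098
H(X) = -[0.902·log₂(0.902) + 0.098·log₂(0.098)]
  = 0.1342 + 0.3284 = 0.4626 bits

H(Y|X) = H(X,Y) - H(X) = 1.7758 - 0.4626 = 1.3132 bits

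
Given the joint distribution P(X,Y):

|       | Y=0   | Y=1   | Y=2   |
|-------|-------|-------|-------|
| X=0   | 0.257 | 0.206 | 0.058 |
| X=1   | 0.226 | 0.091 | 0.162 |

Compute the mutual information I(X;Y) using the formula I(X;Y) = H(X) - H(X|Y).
0.0701 bits

I(X;Y) = H(X) - H(X|Y)

Marginal of X (row sums):
  P(X=0) = 0.257 + 0.206 + 0.058 = 0.521
  P(X=1) = 0.226 + 0.091 + 0.162 = 0.479
H(X) = -[0.521·log₂(0.521) + 0.479·log₂(0.479)]
  = 0.49008 + 0.50865 = 0.99873 bits

Marginal of Y (column sums):
  P(Y=0) = 0.257 + 0.226 = 0.483
  P(Y=1) = 0.206 + 0.091 = 0.297
  P(Y=2) = 0.058 + 0.162 = 0.220
H(X|Y) = Σ_y P(y)·H(X|Y=y):
  Y=0: P(Y=0) = 0.483, P(X|Y=0) = (257/483, 226/483) → H(X|Y=0) = 0.99703
  Y=1: P(Y=1) = 0.297, P(X|Y=1) = (206/297, 91/297) → H(X|Y=1) = 0.88897
  Y=2: P(Y=2) = 0.220, P(X|Y=2) = (29/110, 81/110) → H(X|Y=2) = 0.83218
H(X|Y) = 0.483·0.99703 + 0.297·0.88897 + 0.220·0.83218 = 0.92867 bits

I(X;Y) = H(X) - H(X|Y) = 0.99873 - 0.92867 = 0.0701 bits

Cross-check via I(X;Y) = H(X) + H(Y) - H(X,Y): computing H(Y) from the column sums and H(X,Y) from the 6 cells in the same way gives H(Y) = 1.50786 bits and H(X,Y) = 2.43653 bits, so
I(X;Y) = 0.99873 + 1.50786 - 2.43653 = 0.0701 bits ✓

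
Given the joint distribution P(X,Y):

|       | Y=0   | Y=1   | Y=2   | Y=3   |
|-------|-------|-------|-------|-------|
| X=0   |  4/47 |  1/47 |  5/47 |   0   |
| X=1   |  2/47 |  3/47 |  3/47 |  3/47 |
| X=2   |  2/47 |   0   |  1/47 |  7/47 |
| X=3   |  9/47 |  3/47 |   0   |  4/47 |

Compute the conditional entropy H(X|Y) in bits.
1.5353 bits

H(X|Y) = H(X,Y) - H(Y)

H(X,Y) = -Σ_{x,y} P(x,y) log₂ P(x,y). Per-cell terms -P(x,y)·log₂P(x,y):
  X=0: 0.30252, 0.11818, 0.34390, 0.00000
  X=1: 0.19381, 0.25338, 0.25338, 0.25338
  X=2: 0.19381, 0.00000, 0.11818, 0.40916
  X=3: 0.45664, 0.25338, 0.00000, 0.30252
  (cells with P = 0 contribute 0)
Sum of the 16 terms: H(X,Y) = 3.4522 bits

Marginal of Y (column sums):
  P(Y=0) = 4/47 + 2/47 + 2/47 + 9/47 = 17/47
  P(Y=1) = 1/47 + 3/47 + 0 + 3/47 = 7/47
  P(Y=2) = 5/47 + 3/47 + 1/47 + 0 = 9/47
  P(Y=3) = 0 + 3/47 + 7/47 + 4/47 = 14/47
H(Y) = -[(17/47)·log₂(17/47) + (7/47)·log₂(7/47) + (9/47)·log₂(9/47) + (14/47)·log₂(14/47)]
  = 0.53066 + 0.40916 + 0.45664 + 0.52045 = 1.9169 bits

H(X|Y) = H(X,Y) - H(Y) = 3.4522 - 1.9169 = 1.5353 bits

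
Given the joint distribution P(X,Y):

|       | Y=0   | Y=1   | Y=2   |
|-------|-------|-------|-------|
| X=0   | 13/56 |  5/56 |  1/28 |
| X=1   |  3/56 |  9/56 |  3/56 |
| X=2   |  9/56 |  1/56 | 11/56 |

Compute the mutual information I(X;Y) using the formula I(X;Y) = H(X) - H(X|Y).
0.2780 bits

I(X;Y) = H(X) - H(X|Y)

Marginal of X (row sums):
  P(X=0) = 13/56 + 5/56 + 1/28 = 5/14
  P(X=1) = 3/56 + 9/56 + 3/56 = 15/56
  P(X=2) = 9/56 + 1/56 + 11/56 = 3/8
H(X) = -[(5/14)·log₂(5/14) + (15/56)·log₂(15/56) + (3/8)·log₂(3/8)]
  = 0.53051 + 0.50905 + 0.53064 = 1.57020 bits

Marginal of Y (column sums):
  P(Y=0) = 13/56 + 3/56 + 9/56 = 25/56
  P(Y=1) = 5/56 + 9/56 + 1/56 = 15/56
  P(Y=2) = 1/28 + 3/56 + 11/56 = 2/7
H(X|Y) = Σ_y P(y)·H(X|Y=y):
  Y=0: P(Y=0) = 25/56, P(X|Y=0) = (13/25, 3/25, 9/25) → H(X|Y=0) = 1.38826
  Y=1: P(Y=1) = 15/56, P(X|Y=1) = (1/3, 3/5, 1/15) → H(X|Y=1) = 1.23096
  Y=2: P(Y=2) = 2/7, P(X|Y=2) = (1/8, 3/16, 11/16) → H(X|Y=2) = 1.19946
H(X|Y) = (25/56)·1.38826 + (15/56)·1.23096 + (2/7)·1.19946 = 1.29218 bits

I(X;Y) = H(X) - H(X|Y) = 1.57020 - 1.29218 = 0.2780 bits

Cross-check via I(X;Y) = H(X) + H(Y) - H(X,Y): computing H(Y) from the column sums and H(X,Y) from the 9 cells in the same way gives H(Y) = 1.54486 bits and H(X,Y) = 2.83704 bits, so
I(X;Y) = 1.57020 + 1.54486 - 2.83704 = 0.2780 bits ✓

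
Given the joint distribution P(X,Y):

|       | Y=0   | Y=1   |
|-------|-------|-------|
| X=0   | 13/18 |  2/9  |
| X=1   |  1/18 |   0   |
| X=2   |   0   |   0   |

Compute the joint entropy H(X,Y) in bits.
1.0529 bits

H(X,Y) = -Σ_{x,y} P(x,y) log₂ P(x,y). Per-cell terms -P(x,y)·log₂P(x,y):
  X=0: 0.33907, 0.48221
  X=1: 0.23166, 0.00000
  X=2: 0.00000, 0.00000
  (cells with P = 0 contribute 0)
Sum of the 6 terms: H(X,Y) = 1.0529 bits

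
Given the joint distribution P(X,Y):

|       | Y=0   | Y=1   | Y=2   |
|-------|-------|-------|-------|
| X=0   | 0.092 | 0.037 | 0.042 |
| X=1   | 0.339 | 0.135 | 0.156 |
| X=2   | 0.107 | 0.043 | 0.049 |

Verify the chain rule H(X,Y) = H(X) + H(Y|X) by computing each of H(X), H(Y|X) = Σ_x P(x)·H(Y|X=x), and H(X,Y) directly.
H(X) = 1.3191 bits, H(Y|X) = 1.4562 bits, H(X,Y) = 2.7754 bits

Marginal of X (row sums):
  P(X=0) = 0.092 + 0.037 + 0.042 = 0.171
  P(X=1) = 0.339 + 0.135 + 0.156 = 0.630
  P(X=2) = 0.107 + 0.043 + 0.049 = 0.199
H(X) = -[0.171·log₂(0.171) + 0.630·log₂(0.630) + 0.199·log₂(0.199)]
  = 0.4357 + 0.4199 + 0.4635 = 1.3191 bits

H(Y|X) = Σ_x P(x)·H(Y|X=x):
  X=0: P(X=0) = 0.171, P(Y|X=0) = (92/171, 37/171, 14/57) → H(Y|X=0) = 1.4565
  X=1: P(X=1) = 0.630, P(Y|X=1) = (113/210, 3/14, 26/105) → H(Y|X=1) = 1.4560
  X=2: P(X=2) = 0.199, P(Y|X=2) = (107/199, 43/199, 49/199) → H(Y|X=2) = 1.4568
H(Y|X) = 0.171·1.4565 + 0.630·1.4560 + 0.199·1.4568 = 1.4562 bits

H(X,Y) = -Σ_{x,y} P(x,y) log₂ P(x,y). Per-cell terms -P(x,y)·log₂P(x,y):
  X=0: 0.3167, 0.1760, 0.1921
  X=1: 0.5291, 0.3900, 0.4181
  X=2: 0.3450, 0.1952, 0.2132
Sum of the 9 terms: H(X,Y) = 2.7754 bits

Chain rule check:
  H(X) + H(Y|X) = 1.3191 + 1.4562 = 2.7753 bits
  H(X,Y) = 2.7754 bits
✓ Chain rule verified (Δ = 0.0001 is 4-dp rounding noise: each of the three values was rounded independently).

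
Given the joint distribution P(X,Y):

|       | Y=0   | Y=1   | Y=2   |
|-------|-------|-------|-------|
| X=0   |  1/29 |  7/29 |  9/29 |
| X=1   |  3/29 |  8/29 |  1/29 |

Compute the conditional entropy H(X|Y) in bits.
0.7892 bits

H(X|Y) = H(X,Y) - H(Y)

H(X,Y) = -Σ_{x,y} P(x,y) log₂ P(x,y). Per-cell terms -P(x,y)·log₂P(x,y):
  X=0: 0.1675, 0.4950, 0.5239
  X=1: 0.3386, 0.5125, 0.1675
Sum of the 6 terms: H(X,Y) = 2.2050 bits

Marginal of Y (column sums):
  P(Y=0) = 1/29 + 3/29 = 4/29
  P(Y=1) = 7/29 + 8/29 = 15/29
  P(Y=2) = 9/29 + 1/29 = 10/29
H(Y) = -[(4/29)·log₂(4/29) + (15/29)·log₂(15/29) + (10/29)·log₂(10/29)]
  = 0.3942 + 0.4919 + 0.5297 = 1.4158 bits

H(X|Y) = H(X,Y) - H(Y) = 2.2050 - 1.4158 = 0.7892 bits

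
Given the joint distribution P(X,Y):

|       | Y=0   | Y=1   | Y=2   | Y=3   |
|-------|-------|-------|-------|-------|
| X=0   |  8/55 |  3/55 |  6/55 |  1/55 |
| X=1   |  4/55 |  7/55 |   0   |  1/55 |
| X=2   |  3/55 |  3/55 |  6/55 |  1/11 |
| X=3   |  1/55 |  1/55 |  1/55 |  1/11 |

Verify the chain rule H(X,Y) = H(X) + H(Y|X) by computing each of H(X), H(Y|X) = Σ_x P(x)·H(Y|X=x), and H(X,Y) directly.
H(X) = 1.9347 bits, H(Y|X) = 1.6620 bits, H(X,Y) = 3.5967 bits

Marginal of X (row sums):
  P(X=0) = 8/55 + 3/55 + 6/55 + 1/55 = 18/55
  P(X=1) = 4/55 + 7/55 + 0 + 1/55 = 12/55
  P(X=2) = 3/55 + 3/55 + 6/55 + 1/11 = 17/55
  P(X=3) = 1/55 + 1/55 + 1/55 + 1/11 = 8/55
H(X) = -[(18/55)·log₂(18/55) + (12/55)·log₂(12/55) + (17/55)·log₂(17/55) + (8/55)·log₂(8/55)]
  = 0.52738 + 0.47921 + 0.52357 + 0.40456 = 1.9347 bits

H(Y|X) = Σ_x P(x)·H(Y|X=x):
  X=0: P(X=0) = 18/55, P(Y|X=0) = (4/9, 1/6, 1/3, 1/18) → H(Y|X=0) = 1.71078
  X=1: P(X=1) = 12/55, P(Y|X=1) = (1/3, 7/12, 0, 1/12) → H(Y|X=1) = 1.28067
  X=2: P(X=2) = 17/55, P(Y|X=2) = (3/17, 3/17, 6/17, 5/17) → H(Y|X=2) = 1.93280
  X=3: P(X=3) = 8/55, P(Y|X=3) = (1/8, 1/8, 1/8, 5/8) → H(Y|X=3) = 1.54879
H(Y|X) = (18/55)·1.71078 + (12/55)·1.28067 + (17/55)·1.93280 + (8/55)·1.54879 = 1.6620 bits

H(X,Y) = -Σ_{x,y} P(x,y) log₂ P(x,y). Per-cell terms -P(x,y)·log₂P(x,y):
  X=0: 0.40456, 0.22889, 0.34870, 0.10512
  X=1: 0.27501, 0.37851, 0.00000, 0.10512
  X=2: 0.22889, 0.22889, 0.34870, 0.31449
  X=3: 0.10512, 0.10512, 0.10512, 0.31449
  (cells with P = 0 contribute 0)
Sum of the 16 terms: H(X,Y) = 3.5967 bits

Chain rule check:
  H(X) + H(Y|X) = 1.9347 + 1.6620 = 3.5967 bits
  H(X,Y) = 3.5967 bits
✓ Chain rule verified.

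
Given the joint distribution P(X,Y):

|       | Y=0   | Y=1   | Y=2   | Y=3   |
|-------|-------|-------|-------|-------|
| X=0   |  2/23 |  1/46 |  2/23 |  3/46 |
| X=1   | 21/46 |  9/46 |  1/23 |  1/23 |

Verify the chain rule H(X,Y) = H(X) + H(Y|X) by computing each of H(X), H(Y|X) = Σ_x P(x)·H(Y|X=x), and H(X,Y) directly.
H(X) = 0.8281 bits, H(Y|X) = 1.5320 bits, H(X,Y) = 2.3600 bits

Marginal of X (row sums):
  P(X=0) = 2/23 + 1/46 + 2/23 + 3/46 = 6/23
  P(X=1) = 21/46 + 9/46 + 1/23 + 1/23 = 17/23
H(X) = -[(6/23)·log₂(6/23) + (17/23)·log₂(17/23)]
  = 0.505722 + 0.322334 = 0.8281 bits

H(Y|X) = Σ_x P(x)·H(Y|X=x):
  X=0: P(X=0) = 6/23, P(Y|X=0) = (1/3, 1/12, 1/3, 1/4) → H(Y|X=0) = 1.855389
  X=1: P(X=1) = 17/23, P(Y|X=1) = (21/34, 9/34, 1/17, 1/17) → H(Y|X=1) = 1.417816
H(Y|X) = (6/23)·1.855389 + (17/23)·1.417816 = 1.5320 bits

H(X,Y) = -Σ_{x,y} P(x,y) log₂ P(x,y). Per-cell terms -P(x,y)·log₂P(x,y):
  X=0: 0.306397, 0.120077, 0.306397, 0.256865
  X=1: 0.516438, 0.460494, 0.196677, 0.196677
Sum of the 8 terms: H(X,Y) = 2.3600 bits

Chain rule check:
  H(X) + H(Y|X) = 0.8281 + 1.5320 = 2.3601 bits
  H(X,Y) = 2.3600 bits
✓ Chain rule verified (Δ = 0.0001 is 4-dp rounding noise: each of the three values was rounded independently).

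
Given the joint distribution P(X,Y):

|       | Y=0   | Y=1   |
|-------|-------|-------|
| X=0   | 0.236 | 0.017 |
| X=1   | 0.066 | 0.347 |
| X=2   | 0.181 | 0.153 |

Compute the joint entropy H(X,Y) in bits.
2.2410 bits

H(X,Y) = -Σ_{x,y} P(x,y) log₂ P(x,y). Per-cell terms -P(x,y)·log₂P(x,y):
  X=0: 0.4916213, 0.0999315
  X=1: 0.2588118, 0.5298664
  X=2: 0.4463348, 0.4143847
Sum of the 6 terms: H(X,Y) = 2.2410 bits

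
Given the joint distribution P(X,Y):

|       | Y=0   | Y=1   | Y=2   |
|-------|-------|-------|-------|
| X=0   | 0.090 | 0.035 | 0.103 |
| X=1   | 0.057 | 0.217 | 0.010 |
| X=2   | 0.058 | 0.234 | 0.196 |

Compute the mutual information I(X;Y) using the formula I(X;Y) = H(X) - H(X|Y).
0.2159 bits

I(X;Y) = H(X) - H(X|Y)

Marginal of X (row sums):
  P(X=0) = 0.090 + 0.035 + 0.103 = 0.228
  P(X=1) = 0.057 + 0.217 + 0.010 = 0.284
  P(X=2) = 0.058 + 0.234 + 0.196 = 0.488
H(X) = -[0.228·log₂(0.228) + 0.284·log₂(0.284) + 0.488·log₂(0.488)]
  = 0.4863 + 0.5158 + 0.5051 = 1.5072 bits

Marginal of Y (column sums):
  P(Y=0) = 0.090 + 0.057 + 0.058 = 0.205
  P(Y=1) = 0.035 + 0.217 + 0.234 = 0.486
  P(Y=2) = 0.103 + 0.010 + 0.196 = 0.309
H(X|Y) = Σ_y P(y)·H(X|Y=y):
  Y=0: P(Y=0) = 0.205, P(X|Y=0) = (18/41, 57/205, 58/205) → H(X|Y=0) = 1.5502
  Y=1: P(Y=1) = 0.486, P(X|Y=1) = (35/486, 217/486, 13/27) → H(X|Y=1) = 1.3004
  Y=2: P(Y=2) = 0.309, P(X|Y=2) = (1/3, 10/309, 196/309) → H(X|Y=2) = 1.1051
H(X|Y) = 0.205·1.5502 + 0.486·1.3004 + 0.309·1.1051 = 1.2913 bits

I(X;Y) = H(X) - H(X|Y) = 1.5072 - 1.2913 = 0.2159 bits

Cross-check via I(X;Y) = H(X) + H(Y) - H(X,Y): computing H(Y) from the column sums and H(X,Y) from the 9 cells in the same way gives H(Y) = 1.4981 bits and H(X,Y) = 2.7894 bits, so
I(X;Y) = 1.5072 + 1.4981 - 2.7894 = 0.2159 bits ✓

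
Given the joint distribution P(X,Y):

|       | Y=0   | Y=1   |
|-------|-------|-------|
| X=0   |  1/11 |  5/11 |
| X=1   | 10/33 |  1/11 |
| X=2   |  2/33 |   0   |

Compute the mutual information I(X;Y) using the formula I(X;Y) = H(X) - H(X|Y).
0.3325 bits

I(X;Y) = H(X) - H(X|Y)

Marginal of X (row sums):
  P(X=0) = 1/11 + 5/11 = 6/11
  P(X=1) = 10/33 + 1/11 = 13/33
  P(X=2) = 2/33 + 0 = 2/33
H(X) = -[(6/11)·log₂(6/11) + (13/33)·log₂(13/33) + (2/33)·log₂(2/33)]
  = 0.4769832 + 0.5294366 + 0.2451148 = 1.251535 bits

Marginal of Y (column sums):
  P(Y=0) = 1/11 + 10/33 + 2/33 = 5/11
  P(Y=1) = 5/11 + 1/11 + 0 = 6/11
H(X|Y) = Σ_y P(y)·H(X|Y=y):
  Y=0: P(Y=0) = 5/11, P(X|Y=0) = (1/5, 2/3, 2/15) → H(X|Y=0) = 1.2419460
  Y=1: P(Y=1) = 6/11, P(X|Y=1) = (5/6, 1/6, 0) → H(X|Y=1) = 0.6500224
H(X|Y) = (5/11)·1.2419460 + (6/11)·0.6500224 = 0.919079 bits

I(X;Y) = H(X) - H(X|Y) = 1.251535 - 0.919079 = 0.3325 bits

Cross-check via I(X;Y) = H(X) + H(Y) - H(X,Y): computing H(Y) from the column sums and H(X,Y) from the 6 cells in the same way gives H(Y) = 0.994030 bits and H(X,Y) = 1.913109 bits, so
I(X;Y) = 1.251535 + 0.994030 - 1.913109 = 0.3325 bits ✓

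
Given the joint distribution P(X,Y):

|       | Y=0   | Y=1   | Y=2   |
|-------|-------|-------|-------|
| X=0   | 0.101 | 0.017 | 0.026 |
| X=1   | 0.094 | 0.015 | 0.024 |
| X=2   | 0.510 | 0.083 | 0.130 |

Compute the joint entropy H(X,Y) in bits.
2.2877 bits

H(X,Y) = -Σ_{x,y} P(x,y) log₂ P(x,y). Per-cell terms -P(x,y)·log₂P(x,y):
  X=0: 0.33406, 0.09993, 0.13690
  X=1: 0.32065, 0.09088, 0.12914
  X=2: 0.49543, 0.29803, 0.38264
Sum of the 9 terms: H(X,Y) = 2.2877 bits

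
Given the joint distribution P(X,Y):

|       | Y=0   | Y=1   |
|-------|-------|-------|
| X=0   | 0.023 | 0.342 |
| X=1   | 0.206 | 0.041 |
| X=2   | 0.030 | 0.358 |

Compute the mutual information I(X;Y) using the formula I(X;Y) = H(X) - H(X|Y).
0.3889 bits

I(X;Y) = H(X) - H(X|Y)

Marginal of X (row sums):
  P(X=0) = 0.023 + 0.342 = 0.365
  P(X=1) = 0.206 + 0.041 = 0.247
  P(X=2) = 0.030 + 0.358 = 0.388
H(X) = -[0.365·log₂(0.365) + 0.247·log₂(0.247) + 0.388·log₂(0.388)]
  = 0.5307 + 0.4983 + 0.5300 = 1.5590 bits

Marginal of Y (column sums):
  P(Y=0) = 0.023 + 0.206 + 0.030 = 0.259
  P(Y=1) = 0.342 + 0.041 + 0.358 = 0.741
H(X|Y) = Σ_y P(y)·H(X|Y=y):
  Y=0: P(Y=0) = 0.259, P(X|Y=0) = (23/259, 206/259, 30/259) → H(X|Y=0) = 0.9331
  Y=1: P(Y=1) = 0.741, P(X|Y=1) = (6/13, 41/741, 358/741) → H(X|Y=1) = 1.2529
H(X|Y) = 0.259·0.9331 + 0.741·1.2529 = 1.1701 bits

I(X;Y) = H(X) - H(X|Y) = 1.5590 - 1.1701 = 0.3889 bits

Cross-check via I(X;Y) = H(X) + H(Y) - H(X,Y): computing H(Y) from the column sums and H(X,Y) from the 6 cells in the same way gives H(Y) = 0.8252 bits and H(X,Y) = 1.9953 bits, so
I(X;Y) = 1.5590 + 0.8252 - 1.9953 = 0.3889 bits ✓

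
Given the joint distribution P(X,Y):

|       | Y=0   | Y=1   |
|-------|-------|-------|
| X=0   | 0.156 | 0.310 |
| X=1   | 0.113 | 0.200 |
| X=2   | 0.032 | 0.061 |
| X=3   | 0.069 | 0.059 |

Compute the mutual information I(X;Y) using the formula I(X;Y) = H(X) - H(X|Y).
0.0130 bits

I(X;Y) = H(X) - H(X|Y)

Marginal of X (row sums):
  P(X=0) = 0.156 + 0.310 = 0.466
  P(X=1) = 0.113 + 0.200 = 0.313
  P(X=2) = 0.032 + 0.061 = 0.093
  P(X=3) = 0.069 + 0.059 = 0.128
H(X) = -[0.466·log₂(0.466) + 0.313·log₂(0.313) + 0.093·log₂(0.093) + 0.128·log₂(0.128)]
  = 0.513345 + 0.524515 + 0.318676 + 0.379620 = 1.73616 bits

Marginal of Y (column sums):
  P(Y=0) = 0.156 + 0.113 + 0.032 + 0.069 = 0.370
  P(Y=1) = 0.310 + 0.200 + 0.061 + 0.059 = 0.630
H(X|Y) = Σ_y P(y)·H(X|Y=y):
  Y=0: P(Y=0) = 0.370, P(X|Y=0) = (78/185, 113/370, 16/185, 69/370) → H(X|Y=0) = 1.805189
  Y=1: P(Y=1) = 0.630, P(X|Y=1) = (31/63, 20/63, 61/630, 59/630) → H(X|Y=1) = 1.675048
H(X|Y) = 0.370·1.805189 + 0.630·1.675048 = 1.72320 bits

I(X;Y) = H(X) - H(X|Y) = 1.73616 - 1.72320 = 0.0130 bits

Cross-check via I(X;Y) = H(X) + H(Y) - H(X,Y): computing H(Y) from the column sums and H(X,Y) from the 8 cells in the same way gives H(Y) = 0.95067 bits and H(X,Y) = 2.67387 bits, so
I(X;Y) = 1.73616 + 0.95067 - 2.67387 = 0.0130 bits ✓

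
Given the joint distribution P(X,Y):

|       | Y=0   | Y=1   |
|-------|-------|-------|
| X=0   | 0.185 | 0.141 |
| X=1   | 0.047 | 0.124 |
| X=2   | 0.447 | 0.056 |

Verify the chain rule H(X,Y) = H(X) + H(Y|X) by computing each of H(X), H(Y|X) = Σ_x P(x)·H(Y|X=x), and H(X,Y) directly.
H(X) = 1.4615 bits, H(Y|X) = 0.7202 bits, H(X,Y) = 2.1818 bits

Marginal of X (row sums):
  P(X=0) = 0.185 + 0.141 = 0.326
  P(X=1) = 0.047 + 0.124 = 0.171
  P(X=2) = 0.447 + 0.056 = 0.503
H(X) = -[0.326·log₂(0.326) + 0.171·log₂(0.171) + 0.503·log₂(0.503)]
  = 0.52716 + 0.43570 + 0.49866 = 1.4615 bits

H(Y|X) = Σ_x P(x)·H(Y|X=x):
  X=0: P(X=0) = 0.326, P(Y|X=0) = (185/326, 141/326) → H(Y|X=0) = 0.98682
  X=1: P(X=1) = 0.171, P(Y|X=1) = (47/171, 124/171) → H(Y|X=1) = 0.84834
  X=2: P(X=2) = 0.503, P(Y|X=2) = (447/503, 56/503) → H(Y|X=2) = 0.50392
H(Y|X) = 0.326·0.98682 + 0.171·0.84834 + 0.503·0.50392 = 0.7202 bits

H(X,Y) = -Σ_{x,y} P(x,y) log₂ P(x,y). Per-cell terms -P(x,y)·log₂P(x,y):
  X=0: 0.45036, 0.39850
  X=1: 0.20733, 0.37344
  X=2: 0.51926, 0.23287
Sum of the 6 terms: H(X,Y) = 2.1818 bits

Chain rule check:
  H(X) + H(Y|X) = 1.4615 + 0.7202 = 2.1817 bits
  H(X,Y) = 2.1818 bits
✓ Chain rule verified (Δ = 0.0001 is 4-dp rounding noise: each of the three values was rounded independently).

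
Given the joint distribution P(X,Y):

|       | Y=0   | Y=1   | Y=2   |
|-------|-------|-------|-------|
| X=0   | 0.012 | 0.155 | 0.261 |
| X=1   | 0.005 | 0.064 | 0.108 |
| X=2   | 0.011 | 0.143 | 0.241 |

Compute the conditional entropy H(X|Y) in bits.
1.4955 bits

H(X|Y) = H(X,Y) - H(Y)

H(X,Y) = -Σ_{x,y} P(x,y) log₂ P(x,y). Per-cell terms -P(x,y)·log₂P(x,y):
  X=0: 0.0766, 0.4169, 0.5058
  X=1: 0.0382, 0.2538, 0.3468
  X=2: 0.0716, 0.4012, 0.4947
Sum of the 9 terms: H(X,Y) = 2.6056 bits

Marginal of Y (column sums):
  P(Y=0) = 0.012 + 0.005 + 0.011 = 0.028
  P(Y=1) = 0.155 + 0.064 + 0.143 = 0.362
  P(Y=2) = 0.261 + 0.108 + 0.241 = 0.610
H(Y) = -[0.028·log₂(0.028) + 0.362·log₂(0.362) + 0.610·log₂(0.610)]
  = 0.1444 + 0.5307 + 0.4350 = 1.1101 bits

H(X|Y) = H(X,Y) - H(Y) = 2.6056 - 1.1101 = 1.4955 bits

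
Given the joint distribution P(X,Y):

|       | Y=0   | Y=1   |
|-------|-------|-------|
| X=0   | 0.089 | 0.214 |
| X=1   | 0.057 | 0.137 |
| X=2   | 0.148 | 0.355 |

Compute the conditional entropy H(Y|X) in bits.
0.8738 bits

H(Y|X) = H(X,Y) - H(X)

H(X,Y) = -Σ_{x,y} P(x,y) log₂ P(x,y). Per-cell terms -P(x,y)·log₂P(x,y):
  X=0: 0.31061, 0.47600
  X=1: 0.23557, 0.39288
  X=2: 0.40794, 0.53041
Sum of the 6 terms: H(X,Y) = 2.3534 bits

Marginal of X (row sums):
  P(X=0) = 0.089 + 0.214 = 0.303
  P(X=1) = 0.057 + 0.137 = 0.194
  P(X=2) = 0.148 + 0.355 = 0.503
H(X) = -[0.303·log₂(0.303) + 0.194·log₂(0.194) + 0.503·log₂(0.503)]
  = 0.52195 + 0.45898 + 0.49866 = 1.4796 bits

H(Y|X) = H(X,Y) - H(X) = 2.3534 - 1.4796 = 0.8738 bits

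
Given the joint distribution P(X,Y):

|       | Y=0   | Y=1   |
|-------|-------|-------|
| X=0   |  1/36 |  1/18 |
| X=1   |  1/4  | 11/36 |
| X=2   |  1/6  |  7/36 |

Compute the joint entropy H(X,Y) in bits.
2.2881 bits

H(X,Y) = -Σ_{x,y} P(x,y) log₂ P(x,y). Per-cell terms -P(x,y)·log₂P(x,y):
  X=0: 0.14361, 0.23166
  X=1: 0.50000, 0.52265
  X=2: 0.43083, 0.45939
Sum of the 6 terms: H(X,Y) = 2.2881 bits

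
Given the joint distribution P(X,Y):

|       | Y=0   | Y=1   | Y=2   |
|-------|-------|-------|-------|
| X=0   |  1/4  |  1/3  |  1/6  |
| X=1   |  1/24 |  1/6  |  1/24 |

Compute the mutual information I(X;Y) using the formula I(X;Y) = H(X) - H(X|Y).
0.0292 bits

I(X;Y) = H(X) - H(X|Y)

Marginal of X (row sums):
  P(X=0) = 1/4 + 1/3 + 1/6 = 3/4
  P(X=1) = 1/24 + 1/6 + 1/24 = 1/4
H(X) = -[(3/4)·log₂(3/4) + (1/4)·log₂(1/4)]
  = 0.311278 + 0.500000 = 0.811278 bits

Marginal of Y (column sums):
  P(Y=0) = 1/4 + 1/24 = 7/24
  P(Y=1) = 1/3 + 1/6 = 1/2
  P(Y=2) = 1/6 + 1/24 = 5/24
H(X|Y) = Σ_y P(y)·H(X|Y=y):
  Y=0: P(Y=0) = 7/24, P(X|Y=0) = (6/7, 1/7) → H(X|Y=0) = 0.591673
  Y=1: P(Y=1) = 1/2, P(X|Y=1) = (2/3, 1/3) → H(X|Y=1) = 0.918296
  Y=2: P(Y=2) = 5/24, P(X|Y=2) = (4/5, 1/5) → H(X|Y=2) = 0.721928
H(X|Y) = (7/24)·0.591673 + (1/2)·0.918296 + (5/24)·0.721928 = 0.782121 bits

I(X;Y) = H(X) - H(X|Y) = 0.811278 - 0.782121 = 0.0292 bits

Cross-check via I(X;Y) = H(X) + H(Y) - H(X,Y): computing H(Y) from the column sums and H(X,Y) from the 6 cells in the same way gives H(Y) = 1.489934 bits and H(X,Y) = 2.272055 bits, so
I(X;Y) = 0.811278 + 1.489934 - 2.272055 = 0.0292 bits ✓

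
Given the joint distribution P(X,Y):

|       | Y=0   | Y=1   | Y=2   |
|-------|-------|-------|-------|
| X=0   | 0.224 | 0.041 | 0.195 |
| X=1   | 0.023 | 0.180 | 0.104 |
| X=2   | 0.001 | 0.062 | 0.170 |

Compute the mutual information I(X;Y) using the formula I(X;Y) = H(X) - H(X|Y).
0.3189 bits

I(X;Y) = H(X) - H(X|Y)

Marginal of X (row sums):
  P(X=0) = 0.224 + 0.041 + 0.195 = 0.460
  P(X=1) = 0.023 + 0.180 + 0.104 = 0.307
  P(X=2) = 0.001 + 0.062 + 0.170 = 0.233
H(X) = -[0.460·log₂(0.460) + 0.307·log₂(0.307) + 0.233·log₂(0.233)]
  = 0.5153 + 0.5230 + 0.4897 = 1.5280 bits

Marginal of Y (column sums):
  P(Y=0) = 0.224 + 0.023 + 0.001 = 0.248
  P(Y=1) = 0.041 + 0.180 + 0.062 = 0.283
  P(Y=2) = 0.195 + 0.104 + 0.170 = 0.469
H(X|Y) = Σ_y P(y)·H(X|Y=y):
  Y=0: P(Y=0) = 0.248, P(X|Y=0) = (28/31, 23/248, 1/248) → H(X|Y=0) = 0.4829
  Y=1: P(Y=1) = 0.283, P(X|Y=1) = (41/283, 180/283, 62/283) → H(X|Y=1) = 1.2989
  Y=2: P(Y=2) = 0.469, P(X|Y=2) = (195/469, 104/469, 170/469) → H(X|Y=2) = 1.5390
H(X|Y) = 0.248·0.4829 + 0.283·1.2989 + 0.469·1.5390 = 1.2091 bits

I(X;Y) = H(X) - H(X|Y) = 1.5280 - 1.2091 = 0.3189 bits

Cross-check via I(X;Y) = H(X) + H(Y) - H(X,Y): computing H(Y) from the column sums and H(X,Y) from the 9 cells in the same way gives H(Y) = 1.5266 bits and H(X,Y) = 2.7357 bits, so
I(X;Y) = 1.5280 + 1.5266 - 2.7357 = 0.3189 bits ✓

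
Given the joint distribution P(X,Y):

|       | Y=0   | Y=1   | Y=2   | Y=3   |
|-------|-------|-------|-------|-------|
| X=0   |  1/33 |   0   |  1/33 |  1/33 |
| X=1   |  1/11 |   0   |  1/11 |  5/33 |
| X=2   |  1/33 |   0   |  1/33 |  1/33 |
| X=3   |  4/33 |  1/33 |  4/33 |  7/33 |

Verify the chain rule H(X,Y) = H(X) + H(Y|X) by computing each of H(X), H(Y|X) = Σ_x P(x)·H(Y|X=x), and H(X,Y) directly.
H(X) = 1.6637 bits, H(Y|X) = 1.6604 bits, H(X,Y) = 3.3241 bits

Marginal of X (row sums):
  P(X=0) = 1/33 + 0 + 1/33 + 1/33 = 1/11
  P(X=1) = 1/11 + 0 + 1/11 + 5/33 = 1/3
  P(X=2) = 1/33 + 0 + 1/33 + 1/33 = 1/11
  P(X=3) = 4/33 + 1/33 + 4/33 + 7/33 = 16/33
H(X) = -[(1/11)·log₂(1/11) + (1/3)·log₂(1/3) + (1/11)·log₂(1/11) + (16/33)·log₂(16/33)]
  = 0.314494 + 0.528321 + 0.314494 + 0.506373 = 1.6637 bits

H(Y|X) = Σ_x P(x)·H(Y|X=x):
  X=0: P(X=0) = 1/11, P(Y|X=0) = (1/3, 0, 1/3, 1/3) → H(Y|X=0) = 1.584963
  X=1: P(X=1) = 1/3, P(Y|X=1) = (3/11, 0, 3/11, 5/11) → H(Y|X=1) = 1.539485
  X=2: P(X=2) = 1/11, P(Y|X=2) = (1/3, 0, 1/3, 1/3) → H(Y|X=2) = 1.584963
  X=3: P(X=3) = 16/33, P(Y|X=3) = (1/4, 1/16, 1/4, 7/16) → H(Y|X=3) = 1.771782
H(Y|X) = (1/11)·1.584963 + (1/3)·1.539485 + (1/11)·1.584963 + (16/33)·1.771782 = 1.6604 bits

H(X,Y) = -Σ_{x,y} P(x,y) log₂ P(x,y). Per-cell terms -P(x,y)·log₂P(x,y):
  X=0: 0.152860, 0.000000, 0.152860, 0.152860
  X=1: 0.314494, 0.000000, 0.314494, 0.412495
  X=2: 0.152860, 0.000000, 0.152860, 0.152860
  X=3: 0.369017, 0.152860, 0.369017, 0.474523
  (cells with P = 0 contribute 0)
Sum of the 16 terms: H(X,Y) = 3.3241 bits

Chain rule check:
  H(X) + H(Y|X) = 1.6637 + 1.6604 = 3.3241 bits
  H(X,Y) = 3.3241 bits
✓ Chain rule verified.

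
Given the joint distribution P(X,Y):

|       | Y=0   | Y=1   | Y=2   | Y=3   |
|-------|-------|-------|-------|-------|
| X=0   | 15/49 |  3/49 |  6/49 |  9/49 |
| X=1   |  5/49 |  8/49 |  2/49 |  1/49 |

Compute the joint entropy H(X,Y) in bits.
2.6554 bits

H(X,Y) = -Σ_{x,y} P(x,y) log₂ P(x,y). Per-cell terms -P(x,y)·log₂P(x,y):
  X=0: 0.5228, 0.2467, 0.3710, 0.4490
  X=1: 0.3360, 0.4269, 0.1884, 0.1146
Sum of the 8 terms: H(X,Y) = 2.6554 bits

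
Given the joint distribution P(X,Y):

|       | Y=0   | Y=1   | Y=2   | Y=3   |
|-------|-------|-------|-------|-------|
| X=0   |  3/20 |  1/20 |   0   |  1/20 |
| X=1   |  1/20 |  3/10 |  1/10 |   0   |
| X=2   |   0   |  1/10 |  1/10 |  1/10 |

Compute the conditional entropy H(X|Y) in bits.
1.0510 bits

H(X|Y) = H(X,Y) - H(Y)

H(X,Y) = -Σ_{x,y} P(x,y) log₂ P(x,y). Per-cell terms -P(x,y)·log₂P(x,y):
  X=0: 0.4105, 0.2161, 0.0000, 0.2161
  X=1: 0.2161, 0.5211, 0.3322, 0.0000
  X=2: 0.0000, 0.3322, 0.3322, 0.3322
  (cells with P = 0 contribute 0)
Sum of the 12 terms: H(X,Y) = 2.9087 bits

Marginal of Y (column sums):
  P(Y=0) = 3/20 + 1/20 + 0 = 1/5
  P(Y=1) = 1/20 + 3/10 + 1/10 = 9/20
  P(Y=2) = 0 + 1/10 + 1/10 = 1/5
  P(Y=3) = 1/20 + 0 + 1/10 = 3/20
H(Y) = -[(1/5)·log₂(1/5) + (9/20)·log₂(9/20) + (1/5)·log₂(1/5) + (3/20)·log₂(3/20)]
  = 0.4644 + 0.5184 + 0.4644 + 0.4105 = 1.8577 bits

H(X|Y) = H(X,Y) - H(Y) = 2.9087 - 1.8577 = 1.0510 bits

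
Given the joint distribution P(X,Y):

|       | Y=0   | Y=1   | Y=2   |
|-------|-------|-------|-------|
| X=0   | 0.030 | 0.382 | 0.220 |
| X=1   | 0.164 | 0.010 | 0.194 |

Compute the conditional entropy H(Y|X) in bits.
1.1667 bits

H(Y|X) = H(X,Y) - H(X)

H(X,Y) = -Σ_{x,y} P(x,y) log₂ P(x,y). Per-cell terms -P(x,y)·log₂P(x,y):
  X=0: 0.151767, 0.530352, 0.480573
  X=1: 0.427750, 0.066439, 0.458979
Sum of the 6 terms: H(X,Y) = 2.11586 bits

Marginal of X (row sums):
  P(X=0) = 0.030 + 0.382 + 0.220 = 0.632
  P(X=1) = 0.164 + 0.010 + 0.194 = 0.368
H(X) = -[0.632·log₂(0.632) + 0.368·log₂(0.368)]
  = 0.418386 + 0.530738 = 0.94912 bits

H(Y|X) = H(X,Y) - H(X) = 2.11586 - 0.94912 = 1.1667 bits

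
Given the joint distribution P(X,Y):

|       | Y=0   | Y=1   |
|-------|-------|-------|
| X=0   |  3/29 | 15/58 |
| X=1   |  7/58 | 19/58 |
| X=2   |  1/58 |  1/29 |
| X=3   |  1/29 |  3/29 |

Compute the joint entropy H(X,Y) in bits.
2.5134 bits

H(X,Y) = -Σ_{x,y} P(x,y) log₂ P(x,y). Per-cell terms -P(x,y)·log₂P(x,y):
  X=0: 0.3386, 0.5046
  X=1: 0.3682, 0.5274
  X=2: 0.1010, 0.1675
  X=3: 0.1675, 0.3386
Sum of the 8 terms: H(X,Y) = 2.5134 bits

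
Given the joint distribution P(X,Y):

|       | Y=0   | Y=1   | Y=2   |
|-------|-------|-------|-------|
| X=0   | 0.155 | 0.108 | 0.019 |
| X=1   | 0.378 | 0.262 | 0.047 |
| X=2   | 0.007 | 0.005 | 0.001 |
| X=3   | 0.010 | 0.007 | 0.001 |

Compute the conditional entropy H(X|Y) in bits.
1.0728 bits

H(X|Y) = H(X,Y) - H(Y)

H(X,Y) = -Σ_{x,y} P(x,y) log₂ P(x,y). Per-cell terms -P(x,y)·log₂P(x,y):
  X=0: 0.41689728, 0.34677685, 0.10863928
  X=1: 0.53053882, 0.50627866, 0.20732619
  X=2: 0.05010901, 0.03821928, 0.00996578
  X=3: 0.06643856, 0.05010901, 0.00996578
Sum of the 12 terms: H(X,Y) = 2.3412645 bits

Marginal of Y (column sums):
  P(Y=0) = 0.155 + 0.378 + 0.007 + 0.010 = 0.550
  P(Y=1) = 0.108 + 0.262 + 0.005 + 0.007 = 0.382
  P(Y=2) = 0.019 + 0.047 + 0.001 + 0.001 = 0.068
H(Y) = -[0.550·log₂(0.550) + 0.382·log₂(0.382) + 0.068·log₂(0.068)]
  = 0.47437306 + 0.53035178 + 0.26372586 = 1.2684507 bits

H(X|Y) = H(X,Y) - H(Y) = 2.3412645 - 1.2684507 = 1.0728 bits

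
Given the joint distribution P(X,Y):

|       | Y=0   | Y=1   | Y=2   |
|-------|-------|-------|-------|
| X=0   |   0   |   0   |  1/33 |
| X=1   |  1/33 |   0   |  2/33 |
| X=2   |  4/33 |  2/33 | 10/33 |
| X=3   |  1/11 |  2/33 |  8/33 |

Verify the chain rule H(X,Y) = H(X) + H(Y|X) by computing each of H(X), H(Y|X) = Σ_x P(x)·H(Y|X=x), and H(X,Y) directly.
H(X) = 1.5032 bits, H(Y|X) = 1.2390 bits, H(X,Y) = 2.7421 bits

Marginal of X (row sums):
  P(X=0) = 0 + 0 + 1/33 = 1/33
  P(X=1) = 1/33 + 0 + 2/33 = 1/11
  P(X=2) = 4/33 + 2/33 + 10/33 = 16/33
  P(X=3) = 1/11 + 2/33 + 8/33 = 13/33
H(X) = -[(1/33)·log₂(1/33) + (1/11)·log₂(1/11) + (16/33)·log₂(16/33) + (13/33)·log₂(13/33)]
  = 0.15286 + 0.31449 + 0.50637 + 0.52944 = 1.5032 bits

H(Y|X) = Σ_x P(x)·H(Y|X=x):
  X=0: P(X=0) = 1/33, P(Y|X=0) = (0, 0, 1) → H(Y|X=0) = 0.00000
  X=1: P(X=1) = 1/11, P(Y|X=1) = (1/3, 0, 2/3) → H(Y|X=1) = 0.91830
  X=2: P(X=2) = 16/33, P(Y|X=2) = (1/4, 1/8, 5/8) → H(Y|X=2) = 1.29879
  X=3: P(X=3) = 13/33, P(Y|X=3) = (3/13, 2/13, 8/13) → H(Y|X=3) = 1.33468
H(Y|X) = (1/33)·0.00000 + (1/11)·0.91830 + (16/33)·1.29879 + (13/33)·1.33468 = 1.2390 bits

H(X,Y) = -Σ_{x,y} P(x,y) log₂ P(x,y). Per-cell terms -P(x,y)·log₂P(x,y):
  X=0: 0.00000, 0.00000, 0.15286
  X=1: 0.15286, 0.00000, 0.24511
  X=2: 0.36902, 0.24511, 0.52196
  X=3: 0.31449, 0.24511, 0.49561
  (cells with P = 0 contribute 0)
Sum of the 12 terms: H(X,Y) = 2.7421 bits

Chain rule check:
  H(X) + H(Y|X) = 1.5032 + 1.2390 = 2.7422 bits
  H(X,Y) = 2.7421 bits
✓ Chain rule verified (Δ = 0.0001 is 4-dp rounding noise: each of the three values was rounded independently).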